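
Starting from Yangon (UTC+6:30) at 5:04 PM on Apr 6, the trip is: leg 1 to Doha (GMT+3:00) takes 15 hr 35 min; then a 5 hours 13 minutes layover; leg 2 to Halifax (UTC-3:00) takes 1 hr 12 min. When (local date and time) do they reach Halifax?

5:34 AM on Apr 7

Convert departure to UTC: 5:04 PM − 6:30 = 10:34 AM UTC on Apr 6.
Add 15 hours 35 minutes leg 1 → 2:09 AM UTC (Apr 7).
Add 5 hours 13 minutes layover in Doha → 7:22 AM UTC.
Add 1 hour and 12 minutes leg 2 → 8:34 AM UTC.
Halifax is UTC−3:00, so local arrival = 8:34 AM − 3:00 = 5:34 AM on Apr 7.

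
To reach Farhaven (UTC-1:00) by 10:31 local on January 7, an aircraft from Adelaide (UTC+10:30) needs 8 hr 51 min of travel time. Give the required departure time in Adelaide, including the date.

13:10 on Jan 7

Target arrival in UTC: 10:31 + 1:00 = 11:31 on Jan 7.
Subtract 8 hours 51 minutes → departure 02:40 UTC on Jan 7.
Adelaide is UTC+10:30: 02:40 + 10:30 = 13:10 on Jan 7.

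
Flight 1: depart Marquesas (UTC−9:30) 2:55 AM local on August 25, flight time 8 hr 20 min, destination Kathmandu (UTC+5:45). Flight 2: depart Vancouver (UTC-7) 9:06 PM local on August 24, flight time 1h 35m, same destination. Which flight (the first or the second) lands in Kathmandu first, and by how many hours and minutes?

Flight 1 in UTC: 2:55 AM + 9:30 = 12:25 PM on Aug 25.
+8 hours 20 minutes → arrive 8:45 PM UTC on Aug 25.
Flight 2 in UTC: 9:06 PM + 7:00 = 4:06 AM on Aug 25.
+1 hour 35 minutes → arrive 5:41 AM UTC on Aug 25.
Flight 2 lands earlier by 15 hours 4 minutes.

the second, by 15 hours 4 minutes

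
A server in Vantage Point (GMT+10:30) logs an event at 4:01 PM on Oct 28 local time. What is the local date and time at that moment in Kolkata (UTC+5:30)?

Kolkata is 5:00 behind Vantage Point.
Shift by the zone difference: 4:01 PM − 5:00 = 11:01 AM on Oct 28 in Kolkata.

11:01 AM on October 28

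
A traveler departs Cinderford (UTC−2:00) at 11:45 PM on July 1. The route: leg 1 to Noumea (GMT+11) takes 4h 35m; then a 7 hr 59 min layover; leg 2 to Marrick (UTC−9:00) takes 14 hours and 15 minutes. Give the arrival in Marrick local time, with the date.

7:34 PM on July 2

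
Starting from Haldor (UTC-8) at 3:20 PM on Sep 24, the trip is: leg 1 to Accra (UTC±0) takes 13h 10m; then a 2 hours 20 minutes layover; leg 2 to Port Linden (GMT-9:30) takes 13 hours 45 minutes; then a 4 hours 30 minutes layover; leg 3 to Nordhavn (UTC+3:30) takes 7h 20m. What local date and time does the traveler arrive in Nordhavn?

Convert departure to UTC: 3:20 PM + 8:00 = 11:20 PM UTC on Sep 24.
Add 13 hours 10 minutes leg 1 → 12:30 PM UTC (Sep 25).
Add 2 hours and 20 minutes layover in Accra → 2:50 PM UTC.
Add 13 hours and 45 minutes leg 2 → 4:35 AM UTC (Sep 26).
Add 4 hours and 30 minutes layover in Port Linden → 9:05 AM UTC.
Add 7 hours and 20 minutes leg 3 → 4:25 PM UTC.
Nordhavn is UTC+3:30, so local arrival = 4:25 PM + 3:30 = 7:55 PM on Sep 26.

7:55 PM on September 26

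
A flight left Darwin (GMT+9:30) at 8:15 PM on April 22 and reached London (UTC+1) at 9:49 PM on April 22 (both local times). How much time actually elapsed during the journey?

Departure in UTC: 8:15 PM − 9:30 = 10:45 AM on Apr 22.
Arrival in UTC: 9:49 PM − 1:00 = 8:49 PM on Apr 22.
Elapsed = 8:49 PM − 10:45 AM = 10 hours 4 minutes.

10 hours 4 minutes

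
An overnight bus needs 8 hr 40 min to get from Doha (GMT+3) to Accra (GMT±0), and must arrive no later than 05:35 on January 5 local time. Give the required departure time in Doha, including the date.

23:55 on January 4

Target arrival is already UTC: 05:35 on Jan 5.
Subtract 8 hours 40 minutes → departure 20:55 UTC on Jan 4.
Doha is UTC+3:00: 20:55 + 3:00 = 23:55 on Jan 4.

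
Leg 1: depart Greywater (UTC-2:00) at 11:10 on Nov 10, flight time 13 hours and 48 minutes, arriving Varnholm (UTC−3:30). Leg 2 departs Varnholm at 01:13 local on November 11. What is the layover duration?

Convert departure to UTC: 11:10 + 2:00 = 13:10 UTC on Nov 10.
Add 13 hours and 48 minutes flight time → 02:58 UTC (Nov 11).
Varnholm is UTC−3:30, so local arrival = 02:58 − 3:30 = 23:28 on Nov 10.
Layover = 01:13 − 23:28 (+1 day) = 1 hour 45 minutes.

1 hour 45 minutes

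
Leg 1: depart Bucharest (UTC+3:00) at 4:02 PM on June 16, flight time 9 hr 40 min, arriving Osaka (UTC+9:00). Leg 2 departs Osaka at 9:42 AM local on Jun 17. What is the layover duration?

Convert departure to UTC: 4:02 PM − 3:00 = 1:02 PM UTC on Jun 16.
Add 9 hours 40 minutes flight time → 10:42 PM UTC.
Osaka is UTC+9:00, so local arrival = 10:42 PM + 9:00 = 7:42 AM on Jun 17.
Layover = 9:42 AM − 7:42 AM = 2 hours.

2 hours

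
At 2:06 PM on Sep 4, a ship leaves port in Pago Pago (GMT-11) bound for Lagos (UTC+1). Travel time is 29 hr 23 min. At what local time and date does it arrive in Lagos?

7:29 AM on Sep 6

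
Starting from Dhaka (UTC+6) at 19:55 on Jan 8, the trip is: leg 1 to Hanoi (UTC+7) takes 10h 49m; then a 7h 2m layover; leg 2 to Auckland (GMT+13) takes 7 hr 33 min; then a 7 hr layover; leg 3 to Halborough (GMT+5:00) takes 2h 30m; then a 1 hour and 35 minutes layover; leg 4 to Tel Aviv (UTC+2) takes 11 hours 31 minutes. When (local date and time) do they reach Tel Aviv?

Convert departure to UTC: 19:55 − 6:00 = 13:55 UTC on Jan 8.
Add 10 hours and 49 minutes leg 1 → 00:44 UTC (Jan 9).
Add 7 hours and 2 minutes layover in Hanoi → 07:46 UTC.
Add 7 hours 33 minutes leg 2 → 15:19 UTC.
Add 7 hours layover in Auckland → 22:19 UTC.
Add 2 hours 30 minutes leg 3 → 00:49 UTC (Jan 10).
Add 1 hour and 35 minutes layover in Halborough → 02:24 UTC.
Add 11 hours and 31 minutes leg 4 → 13:55 UTC.
Tel Aviv is UTC+2:00, so local arrival = 13:55 + 2:00 = 15:55 on Jan 10.

15:55 on January 10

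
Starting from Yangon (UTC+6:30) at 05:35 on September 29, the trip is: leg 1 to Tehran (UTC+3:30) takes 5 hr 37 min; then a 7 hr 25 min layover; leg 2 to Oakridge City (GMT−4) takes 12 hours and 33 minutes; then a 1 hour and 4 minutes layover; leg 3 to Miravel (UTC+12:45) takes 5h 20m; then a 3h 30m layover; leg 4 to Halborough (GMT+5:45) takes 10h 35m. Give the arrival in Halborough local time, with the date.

02:54 on Oct 1

Convert departure to UTC: 05:35 − 6:30 = 23:05 UTC on Sep 28.
Add 5 hours 37 minutes leg 1 → 04:42 UTC (Sep 29).
Add 7 hours and 25 minutes layover in Tehran → 12:07 UTC.
Add 12 hours 33 minutes leg 2 → 00:40 UTC (Sep 30).
Add 1 hour and 4 minutes layover in Oakridge City → 01:44 UTC.
Add 5 hours and 20 minutes leg 3 → 07:04 UTC.
Add 3 hours 30 minutes layover in Miravel → 10:34 UTC.
Add 10 hours and 35 minutes leg 4 → 21:09 UTC.
Halborough is UTC+5:45, so local arrival = 21:09 + 5:45 = 02:54 on Oct 1.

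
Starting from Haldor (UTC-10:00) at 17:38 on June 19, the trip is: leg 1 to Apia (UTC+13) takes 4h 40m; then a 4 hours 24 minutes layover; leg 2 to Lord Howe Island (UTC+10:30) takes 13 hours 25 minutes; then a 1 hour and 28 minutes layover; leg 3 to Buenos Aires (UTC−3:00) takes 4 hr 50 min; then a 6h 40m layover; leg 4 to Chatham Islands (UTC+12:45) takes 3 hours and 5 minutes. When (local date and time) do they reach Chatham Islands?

06:55 on June 22

Convert departure to UTC: 17:38 + 10:00 = 03:38 UTC on Jun 20.
Add 4 hours and 40 minutes leg 1 → 08:18 UTC.
Add 4 hours 24 minutes layover in Apia → 12:42 UTC.
Add 13 hours 25 minutes leg 2 → 02:07 UTC (Jun 21).
Add 1 hour and 28 minutes layover in Lord Howe Island → 03:35 UTC.
Add 4 hours and 50 minutes leg 3 → 08:25 UTC.
Add 6 hours and 40 minutes layover in Buenos Aires → 15:05 UTC.
Add 3 hours and 5 minutes leg 4 → 18:10 UTC.
Chatham Islands is UTC+12:45, so local arrival = 18:10 + 12:45 = 06:55 on Jun 22.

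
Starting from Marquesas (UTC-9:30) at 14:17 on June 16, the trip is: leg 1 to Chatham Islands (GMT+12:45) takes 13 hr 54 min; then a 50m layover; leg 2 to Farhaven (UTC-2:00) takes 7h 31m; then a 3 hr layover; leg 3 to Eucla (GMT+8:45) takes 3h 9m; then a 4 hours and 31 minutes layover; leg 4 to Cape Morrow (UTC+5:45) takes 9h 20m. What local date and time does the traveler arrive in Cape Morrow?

Convert departure to UTC: 14:17 + 9:30 = 23:47 UTC on Jun 16.
Add 13 hours and 54 minutes leg 1 → 13:41 UTC (Jun 17).
Add 50 minutes layover in Chatham Islands → 14:31 UTC.
Add 7 hours and 31 minutes leg 2 → 22:02 UTC.
Add 3 hours layover in Farhaven → 01:02 UTC (Jun 18).
Add 3 hours 9 minutes leg 3 → 04:11 UTC.
Add 4 hours and 31 minutes layover in Eucla → 08:42 UTC.
Add 9 hours and 20 minutes leg 4 → 18:02 UTC.
Cape Morrow is UTC+5:45, so local arrival = 18:02 + 5:45 = 23:47 on Jun 18.

23:47 on June 18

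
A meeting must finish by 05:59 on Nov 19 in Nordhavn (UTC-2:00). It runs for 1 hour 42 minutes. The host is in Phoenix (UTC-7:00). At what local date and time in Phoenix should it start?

23:17 on November 18

Target end time in UTC: 05:59 + 2:00 = 07:59 on Nov 19.
Subtract 1 hour and 42 minutes → start 06:17 UTC on Nov 19.
Phoenix is UTC−7:00: 06:17 − 7:00 = 23:17 on Nov 18.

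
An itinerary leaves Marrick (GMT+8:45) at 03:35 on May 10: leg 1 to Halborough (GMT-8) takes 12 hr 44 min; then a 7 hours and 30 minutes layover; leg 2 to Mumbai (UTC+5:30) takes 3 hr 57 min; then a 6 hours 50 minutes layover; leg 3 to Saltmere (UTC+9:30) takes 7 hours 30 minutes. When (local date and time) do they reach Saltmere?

Convert departure to UTC: 03:35 − 8:45 = 18:50 UTC on May 9.
Add 12 hours 44 minutes leg 1 → 07:34 UTC (May 10).
Add 7 hours 30 minutes layover in Halborough → 15:04 UTC.
Add 3 hours 57 minutes leg 2 → 19:01 UTC.
Add 6 hours and 50 minutes layover in Mumbai → 01:51 UTC (May 11).
Add 7 hours and 30 minutes leg 3 → 09:21 UTC.
Saltmere is UTC+9:30, so local arrival = 09:21 + 9:30 = 18:51 on May 11.

18:51 on May 11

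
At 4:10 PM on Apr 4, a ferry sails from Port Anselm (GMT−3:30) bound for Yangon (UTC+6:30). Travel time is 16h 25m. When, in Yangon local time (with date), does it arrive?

Convert departure to UTC: 4:10 PM + 3:30 = 7:40 PM UTC on Apr 4.
Add 16 hours and 25 minutes travel time → 12:05 PM UTC (Apr 5).
Yangon is UTC+6:30, so local arrival = 12:05 PM + 6:30 = 6:35 PM on Apr 5.

6:35 PM on Apr 5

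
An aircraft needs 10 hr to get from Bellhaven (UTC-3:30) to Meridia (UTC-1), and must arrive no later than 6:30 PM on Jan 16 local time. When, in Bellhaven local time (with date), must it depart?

6:00 AM on January 16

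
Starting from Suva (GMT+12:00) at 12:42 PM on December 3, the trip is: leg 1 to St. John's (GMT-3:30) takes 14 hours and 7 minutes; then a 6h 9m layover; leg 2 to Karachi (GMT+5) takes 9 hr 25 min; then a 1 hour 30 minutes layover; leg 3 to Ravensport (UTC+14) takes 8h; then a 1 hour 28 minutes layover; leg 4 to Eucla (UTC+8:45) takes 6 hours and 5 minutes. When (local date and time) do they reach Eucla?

8:11 AM on December 5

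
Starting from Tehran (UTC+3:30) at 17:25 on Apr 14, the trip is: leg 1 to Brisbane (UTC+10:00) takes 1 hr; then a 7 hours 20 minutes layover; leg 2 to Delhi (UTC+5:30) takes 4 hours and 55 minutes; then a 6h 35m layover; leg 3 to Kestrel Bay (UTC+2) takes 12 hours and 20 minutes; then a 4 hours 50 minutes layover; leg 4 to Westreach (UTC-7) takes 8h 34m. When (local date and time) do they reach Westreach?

Convert departure to UTC: 17:25 − 3:30 = 13:55 UTC on Apr 14.
Add 1 hour leg 1 → 14:55 UTC.
Add 7 hours and 20 minutes layover in Brisbane → 22:15 UTC.
Add 4 hours 55 minutes leg 2 → 03:10 UTC (Apr 15).
Add 6 hours and 35 minutes layover in Delhi → 09:45 UTC.
Add 12 hours and 20 minutes leg 3 → 22:05 UTC.
Add 4 hours 50 minutes layover in Kestrel Bay → 02:55 UTC (Apr 16).
Add 8 hours 34 minutes leg 4 → 11:29 UTC.
Westreach is UTC−7:00, so local arrival = 11:29 − 7:00 = 04:29 on Apr 16.

04:29 on April 16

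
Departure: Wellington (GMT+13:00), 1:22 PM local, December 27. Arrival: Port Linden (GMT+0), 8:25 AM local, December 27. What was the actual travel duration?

Departure in UTC: 1:22 PM − 13:00 = 12:22 AM on Dec 27.
Arrival is already UTC: 8:25 AM on Dec 27.
Elapsed = 8:25 AM − 12:22 AM = 8 hours 3 minutes.

8 hours 3 minutes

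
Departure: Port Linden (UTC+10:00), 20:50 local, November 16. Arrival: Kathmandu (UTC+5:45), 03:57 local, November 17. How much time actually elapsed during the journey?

Departure in UTC: 20:50 − 10:00 = 10:50 on Nov 16.
Arrival in UTC: 03:57 − 5:45 = 22:12 on Nov 16.
Elapsed = 22:12 − 10:50 = 11 hours 22 minutes.

11 hours 22 minutes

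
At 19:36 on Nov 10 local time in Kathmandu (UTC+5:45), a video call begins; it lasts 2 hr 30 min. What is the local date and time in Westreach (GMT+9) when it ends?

Convert start to UTC: 19:36 − 5:45 = 13:51 UTC on Nov 10.
Add 2 hours 30 minutes duration → 16:21 UTC.
Westreach is UTC+9:00, so local end time = 16:21 + 9:00 = 01:21 on Nov 11.

01:21 on Nov 11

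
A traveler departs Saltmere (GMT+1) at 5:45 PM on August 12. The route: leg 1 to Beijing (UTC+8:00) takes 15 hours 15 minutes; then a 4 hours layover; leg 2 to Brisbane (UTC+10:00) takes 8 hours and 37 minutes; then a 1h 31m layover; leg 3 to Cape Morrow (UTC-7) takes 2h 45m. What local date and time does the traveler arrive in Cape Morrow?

Convert departure to UTC: 5:45 PM − 1:00 = 4:45 PM UTC on Aug 12.
Add 15 hours 15 minutes leg 1 → 8:00 AM UTC (Aug 13).
Add 4 hours layover in Beijing → 12:00 PM UTC.
Add 8 hours and 37 minutes leg 2 → 8:37 PM UTC.
Add 1 hour 31 minutes layover in Brisbane → 10:08 PM UTC.
Add 2 hours 45 minutes leg 3 → 12:53 AM UTC (Aug 14).
Cape Morrow is UTC−7:00, so local arrival = 12:53 AM − 7:00 = 5:53 PM on Aug 13.

5:53 PM on Aug 13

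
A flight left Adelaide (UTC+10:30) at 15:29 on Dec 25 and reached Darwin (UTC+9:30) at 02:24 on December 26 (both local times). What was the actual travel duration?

11 hours 55 minutes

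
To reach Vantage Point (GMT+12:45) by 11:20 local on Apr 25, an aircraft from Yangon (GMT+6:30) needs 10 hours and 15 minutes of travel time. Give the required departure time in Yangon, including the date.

18:50 on April 24

Target arrival in UTC: 11:20 − 12:45 = 22:35 on Apr 24.
Subtract 10 hours 15 minutes → departure 12:20 UTC on Apr 24.
Yangon is UTC+6:30: 12:20 + 6:30 = 18:50 on Apr 24.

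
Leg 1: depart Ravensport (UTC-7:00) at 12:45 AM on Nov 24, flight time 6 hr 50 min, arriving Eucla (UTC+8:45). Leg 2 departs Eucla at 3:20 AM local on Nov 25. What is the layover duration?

4 hours

Convert departure to UTC: 12:45 AM + 7:00 = 7:45 AM UTC on Nov 24.
Add 6 hours 50 minutes flight time → 2:35 PM UTC.
Eucla is UTC+8:45, so local arrival = 2:35 PM + 8:45 = 11:20 PM on Nov 24.
Layover = 3:20 AM − 11:20 PM (+1 day) = 4 hours.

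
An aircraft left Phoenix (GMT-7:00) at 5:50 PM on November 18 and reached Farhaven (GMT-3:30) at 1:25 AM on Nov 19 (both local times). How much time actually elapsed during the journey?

Departure in UTC: 5:50 PM + 7:00 = 12:50 AM on Nov 19.
Arrival in UTC: 1:25 AM + 3:30 = 4:55 AM on Nov 19.
Elapsed = 4:55 AM − 12:50 AM = 4 hours 5 minutes.

4 hours 5 minutes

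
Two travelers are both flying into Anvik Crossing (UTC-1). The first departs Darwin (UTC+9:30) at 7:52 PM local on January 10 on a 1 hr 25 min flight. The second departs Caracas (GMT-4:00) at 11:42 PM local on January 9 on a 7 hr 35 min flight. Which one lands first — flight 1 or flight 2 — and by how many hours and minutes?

Flight 1 in UTC: 7:52 PM − 9:30 = 10:22 AM on Jan 10.
+1 hour and 25 minutes → arrive 11:47 AM UTC on Jan 10.
Flight 2 in UTC: 11:42 PM + 4:00 = 3:42 AM on Jan 10.
+7 hours and 35 minutes → arrive 11:17 AM UTC on Jan 10.
Flight 2 lands earlier by 30 minutes.

the second, by 30 minutes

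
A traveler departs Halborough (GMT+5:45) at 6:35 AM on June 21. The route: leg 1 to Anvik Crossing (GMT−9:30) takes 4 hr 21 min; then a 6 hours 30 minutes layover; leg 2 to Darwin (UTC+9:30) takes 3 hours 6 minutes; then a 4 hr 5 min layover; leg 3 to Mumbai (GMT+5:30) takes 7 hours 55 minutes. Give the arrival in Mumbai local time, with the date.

Convert departure to UTC: 6:35 AM − 5:45 = 12:50 AM UTC on Jun 21.
Add 4 hours and 21 minutes leg 1 → 5:11 AM UTC.
Add 6 hours 30 minutes layover in Anvik Crossing → 11:41 AM UTC.
Add 3 hours 6 minutes leg 2 → 2:47 PM UTC.
Add 4 hours and 5 minutes layover in Darwin → 6:52 PM UTC.
Add 7 hours and 55 minutes leg 3 → 2:47 AM UTC (Jun 22).
Mumbai is UTC+5:30, so local arrival = 2:47 AM + 5:30 = 8:17 AM on Jun 22.

8:17 AM on June 22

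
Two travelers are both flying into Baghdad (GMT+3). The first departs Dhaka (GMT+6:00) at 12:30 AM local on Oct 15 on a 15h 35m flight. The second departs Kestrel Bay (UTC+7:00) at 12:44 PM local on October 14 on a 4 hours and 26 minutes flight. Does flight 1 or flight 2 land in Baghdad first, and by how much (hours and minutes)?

the second, by 23 hours 55 minutes

Flight 1 in UTC: 12:30 AM − 6:00 = 6:30 PM on Oct 14.
+15 hours 35 minutes → arrive 10:05 AM UTC on Oct 15.
Flight 2 in UTC: 12:44 PM − 7:00 = 5:44 AM on Oct 14.
+4 hours 26 minutes → arrive 10:10 AM UTC on Oct 14.
Flight 2 lands earlier by 23 hours 55 minutes.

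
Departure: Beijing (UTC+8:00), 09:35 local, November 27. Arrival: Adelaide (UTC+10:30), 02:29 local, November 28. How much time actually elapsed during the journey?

14 hours 24 minutes

Adelaide is 2:30 ahead of Beijing.
Clock-face elapsed time (ignoring zones) is 16 hours 54 minutes.
Actual elapsed = 16 hours 54 minutes − 2:30 = 14 hours 24 minutes.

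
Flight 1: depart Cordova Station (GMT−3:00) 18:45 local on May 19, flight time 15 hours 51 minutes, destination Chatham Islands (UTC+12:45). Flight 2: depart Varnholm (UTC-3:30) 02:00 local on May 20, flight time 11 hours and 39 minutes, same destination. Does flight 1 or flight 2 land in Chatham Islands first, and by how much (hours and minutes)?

Flight 1 in UTC: 18:45 + 3:00 = 21:45 on May 19.
+15 hours 51 minutes → arrive 13:36 UTC on May 20.
Flight 2 in UTC: 02:00 + 3:30 = 05:30 on May 20.
+11 hours 39 minutes → arrive 17:09 UTC on May 20.
Flight 1 lands earlier by 3 hours 33 minutes.

the first, by 3 hours 33 minutes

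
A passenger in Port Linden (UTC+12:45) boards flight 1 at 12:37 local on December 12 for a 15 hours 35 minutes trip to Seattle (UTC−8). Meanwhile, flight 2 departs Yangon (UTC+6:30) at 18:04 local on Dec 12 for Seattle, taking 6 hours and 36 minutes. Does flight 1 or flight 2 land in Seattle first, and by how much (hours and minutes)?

Flight 1 in UTC: 12:37 − 12:45 = 23:52 on Dec 11.
+15 hours and 35 minutes → arrive 15:27 UTC on Dec 12.
Flight 2 in UTC: 18:04 − 6:30 = 11:34 on Dec 12.
+6 hours 36 minutes → arrive 18:10 UTC on Dec 12.
Flight 1 lands earlier by 2 hours 43 minutes.

the first, by 2 hours 43 minutes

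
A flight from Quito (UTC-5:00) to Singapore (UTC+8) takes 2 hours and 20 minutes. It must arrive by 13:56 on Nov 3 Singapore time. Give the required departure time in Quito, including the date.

Target arrival in UTC: 13:56 − 8:00 = 05:56 on Nov 3.
Subtract 2 hours and 20 minutes → departure 03:36 UTC on Nov 3.
Quito is UTC−5:00: 03:36 − 5:00 = 22:36 on Nov 2.

22:36 on November 2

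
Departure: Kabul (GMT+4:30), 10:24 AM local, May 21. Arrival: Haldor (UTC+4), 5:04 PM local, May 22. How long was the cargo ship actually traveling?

31 hours 10 minutes

Departure in UTC: 10:24 AM − 4:30 = 5:54 AM on May 21.
Arrival in UTC: 5:04 PM − 4:00 = 1:04 PM on May 22.
Elapsed = 1:04 PM − 5:54 AM (+1 day) = 31 hours 10 minutes.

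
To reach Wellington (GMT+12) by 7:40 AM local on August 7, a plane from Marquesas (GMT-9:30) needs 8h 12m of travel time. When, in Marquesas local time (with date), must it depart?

1:58 AM on August 6

Target arrival in UTC: 7:40 AM − 12:00 = 7:40 PM on Aug 6.
Subtract 8 hours and 12 minutes → departure 11:28 AM UTC on Aug 6.
Marquesas is UTC−9:30: 11:28 AM − 9:30 = 1:58 AM on Aug 6.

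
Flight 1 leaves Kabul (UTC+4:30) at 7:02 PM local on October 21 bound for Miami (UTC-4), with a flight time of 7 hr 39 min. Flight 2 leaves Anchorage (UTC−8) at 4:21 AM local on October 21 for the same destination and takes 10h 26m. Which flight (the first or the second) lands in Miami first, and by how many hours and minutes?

Flight 1 in UTC: 7:02 PM − 4:30 = 2:32 PM on Oct 21.
+7 hours and 39 minutes → arrive 10:11 PM UTC on Oct 21.
Flight 2 in UTC: 4:21 AM + 8:00 = 12:21 PM on Oct 21.
+10 hours and 26 minutes → arrive 10:47 PM UTC on Oct 21.
Flight 1 lands earlier by 36 minutes.

the first, by 36 minutes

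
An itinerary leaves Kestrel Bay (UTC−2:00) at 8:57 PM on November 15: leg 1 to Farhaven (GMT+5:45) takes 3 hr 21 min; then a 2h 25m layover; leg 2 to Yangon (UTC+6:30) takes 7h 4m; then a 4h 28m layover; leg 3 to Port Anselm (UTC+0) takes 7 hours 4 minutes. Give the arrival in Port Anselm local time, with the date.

11:19 PM on Nov 16

Convert departure to UTC: 8:57 PM + 2:00 = 10:57 PM UTC on Nov 15.
Add 3 hours and 21 minutes leg 1 → 2:18 AM UTC (Nov 16).
Add 2 hours 25 minutes layover in Farhaven → 4:43 AM UTC.
Add 7 hours and 4 minutes leg 2 → 11:47 AM UTC.
Add 4 hours 28 minutes layover in Yangon → 4:15 PM UTC.
Add 7 hours and 4 minutes leg 3 → 11:19 PM UTC.
Port Anselm is UTC+0, so local arrival is the same: 11:19 PM on Nov 16.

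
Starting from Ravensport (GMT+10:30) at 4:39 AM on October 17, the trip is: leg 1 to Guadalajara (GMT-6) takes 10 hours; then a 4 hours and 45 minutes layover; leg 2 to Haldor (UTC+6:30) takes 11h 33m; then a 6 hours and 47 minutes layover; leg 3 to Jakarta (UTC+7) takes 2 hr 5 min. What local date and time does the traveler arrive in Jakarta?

Convert departure to UTC: 4:39 AM − 10:30 = 6:09 PM UTC on Oct 16.
Add 10 hours leg 1 → 4:09 AM UTC (Oct 17).
Add 4 hours and 45 minutes layover in Guadalajara → 8:54 AM UTC.
Add 11 hours 33 minutes leg 2 → 8:27 PM UTC.
Add 6 hours and 47 minutes layover in Haldor → 3:14 AM UTC (Oct 18).
Add 2 hours 5 minutes leg 3 → 5:19 AM UTC.
Jakarta is UTC+7:00, so local arrival = 5:19 AM + 7:00 = 12:19 PM on Oct 18.

12:19 PM on Oct 18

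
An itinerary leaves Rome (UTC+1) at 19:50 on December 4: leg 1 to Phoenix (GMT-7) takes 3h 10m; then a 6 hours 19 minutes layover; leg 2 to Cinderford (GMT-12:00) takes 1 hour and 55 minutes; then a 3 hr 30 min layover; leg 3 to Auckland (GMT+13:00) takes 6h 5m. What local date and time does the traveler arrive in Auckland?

04:49 on December 6

Convert departure to UTC: 19:50 − 1:00 = 18:50 UTC on Dec 4.
Add 3 hours 10 minutes leg 1 → 22:00 UTC.
Add 6 hours 19 minutes layover in Phoenix → 04:19 UTC (Dec 5).
Add 1 hour and 55 minutes leg 2 → 06:14 UTC.
Add 3 hours and 30 minutes layover in Cinderford → 09:44 UTC.
Add 6 hours 5 minutes leg 3 → 15:49 UTC.
Auckland is UTC+13:00, so local arrival = 15:49 + 13:00 = 04:49 on Dec 6.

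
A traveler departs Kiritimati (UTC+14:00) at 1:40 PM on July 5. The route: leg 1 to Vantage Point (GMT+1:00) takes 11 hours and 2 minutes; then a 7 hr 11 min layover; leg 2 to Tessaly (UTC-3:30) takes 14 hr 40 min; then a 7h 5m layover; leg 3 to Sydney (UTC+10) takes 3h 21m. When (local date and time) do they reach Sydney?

Convert departure to UTC: 1:40 PM − 14:00 = 11:40 PM UTC on Jul 4.
Add 11 hours and 2 minutes leg 1 → 10:42 AM UTC (Jul 5).
Add 7 hours 11 minutes layover in Vantage Point → 5:53 PM UTC.
Add 14 hours and 40 minutes leg 2 → 8:33 AM UTC (Jul 6).
Add 7 hours and 5 minutes layover in Tessaly → 3:38 PM UTC.
Add 3 hours and 21 minutes leg 3 → 6:59 PM UTC.
Sydney is UTC+10:00, so local arrival = 6:59 PM + 10:00 = 4:59 AM on Jul 7.

4:59 AM on Jul 7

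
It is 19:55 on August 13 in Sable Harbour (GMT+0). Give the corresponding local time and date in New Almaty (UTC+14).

Sable Harbour is UTC+0 so that is 19:55 UTC.
New Almaty is UTC+14:00: 19:55 + 14:00 = 09:55 on Aug 14.

09:55 on August 14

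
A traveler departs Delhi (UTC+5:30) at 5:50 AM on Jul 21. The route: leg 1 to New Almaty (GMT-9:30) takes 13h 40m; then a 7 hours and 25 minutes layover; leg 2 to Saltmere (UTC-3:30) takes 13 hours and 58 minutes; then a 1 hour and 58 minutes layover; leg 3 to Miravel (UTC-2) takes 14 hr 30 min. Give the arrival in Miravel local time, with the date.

Convert departure to UTC: 5:50 AM − 5:30 = 12:20 AM UTC on Jul 21.
Add 13 hours and 40 minutes leg 1 → 2:00 PM UTC.
Add 7 hours and 25 minutes layover in New Almaty → 9:25 PM UTC.
Add 13 hours and 58 minutes leg 2 → 11:23 AM UTC (Jul 22).
Add 1 hour and 58 minutes layover in Saltmere → 1:21 PM UTC.
Add 14 hours 30 minutes leg 3 → 3:51 AM UTC (Jul 23).
Miravel is UTC−2:00, so local arrival = 3:51 AM − 2:00 = 1:51 AM on Jul 23.

1:51 AM on July 23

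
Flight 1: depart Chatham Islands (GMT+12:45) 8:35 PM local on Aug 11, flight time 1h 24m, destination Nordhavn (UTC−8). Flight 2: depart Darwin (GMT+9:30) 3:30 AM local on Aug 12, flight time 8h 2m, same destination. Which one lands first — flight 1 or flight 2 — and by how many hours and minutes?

Flight 1 in UTC: 8:35 PM − 12:45 = 7:50 AM on Aug 11.
+1 hour and 24 minutes → arrive 9:14 AM UTC on Aug 11.
Flight 2 in UTC: 3:30 AM − 9:30 = 6:00 PM on Aug 11.
+8 hours and 2 minutes → arrive 2:02 AM UTC on Aug 12.
Flight 1 lands earlier by 16 hours 48 minutes.

the first, by 16 hours 48 minutes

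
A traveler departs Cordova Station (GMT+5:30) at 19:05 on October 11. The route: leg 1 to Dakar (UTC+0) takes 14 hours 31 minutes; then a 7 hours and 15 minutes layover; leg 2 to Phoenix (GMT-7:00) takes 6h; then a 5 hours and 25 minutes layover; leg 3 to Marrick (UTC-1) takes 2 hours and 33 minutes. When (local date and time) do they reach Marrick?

Convert departure to UTC: 19:05 − 5:30 = 13:35 UTC on Oct 11.
Add 14 hours 31 minutes leg 1 → 04:06 UTC (Oct 12).
Add 7 hours 15 minutes layover in Dakar → 11:21 UTC.
Add 6 hours leg 2 → 17:21 UTC.
Add 5 hours 25 minutes layover in Phoenix → 22:46 UTC.
Add 2 hours and 33 minutes leg 3 → 01:19 UTC (Oct 13).
Marrick is UTC−1:00, so local arrival = 01:19 − 1:00 = 00:19 on Oct 13.

00:19 on Oct 13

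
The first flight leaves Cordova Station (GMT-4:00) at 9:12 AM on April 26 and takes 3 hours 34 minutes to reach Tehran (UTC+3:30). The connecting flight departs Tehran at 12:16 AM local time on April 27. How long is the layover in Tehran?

4 hours

Convert departure to UTC: 9:12 AM + 4:00 = 1:12 PM UTC on Apr 26.
Add 3 hours 34 minutes flight time → 4:46 PM UTC.
Tehran is UTC+3:30, so local arrival = 4:46 PM + 3:30 = 8:16 PM on Apr 26.
Layover = 12:16 AM − 8:16 PM (+1 day) = 4 hours.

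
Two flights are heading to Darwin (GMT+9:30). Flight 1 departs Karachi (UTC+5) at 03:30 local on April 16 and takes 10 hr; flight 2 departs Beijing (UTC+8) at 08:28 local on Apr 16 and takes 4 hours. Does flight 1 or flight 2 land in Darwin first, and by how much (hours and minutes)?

Flight 1 in UTC: 03:30 − 5:00 = 22:30 on Apr 15.
+10 hours → arrive 08:30 UTC on Apr 16.
Flight 2 in UTC: 08:28 − 8:00 = 00:28 on Apr 16.
+4 hours → arrive 04:28 UTC on Apr 16.
Flight 2 lands earlier by 4 hours 2 minutes.

the second, by 4 hours 2 minutes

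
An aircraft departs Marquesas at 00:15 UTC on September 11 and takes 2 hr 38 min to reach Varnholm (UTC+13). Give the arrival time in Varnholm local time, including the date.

15:53 on Sep 11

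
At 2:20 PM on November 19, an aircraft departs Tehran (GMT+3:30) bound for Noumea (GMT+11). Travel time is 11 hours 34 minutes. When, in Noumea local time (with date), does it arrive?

Noumea is 7:30 ahead of Tehran.
After 11 hours 34 minutes it is 1:54 AM (Nov 20) in Tehran.
Shift by the zone difference: 1:54 AM + 7:30 = 9:24 AM on Nov 20 in Noumea.

9:24 AM on November 20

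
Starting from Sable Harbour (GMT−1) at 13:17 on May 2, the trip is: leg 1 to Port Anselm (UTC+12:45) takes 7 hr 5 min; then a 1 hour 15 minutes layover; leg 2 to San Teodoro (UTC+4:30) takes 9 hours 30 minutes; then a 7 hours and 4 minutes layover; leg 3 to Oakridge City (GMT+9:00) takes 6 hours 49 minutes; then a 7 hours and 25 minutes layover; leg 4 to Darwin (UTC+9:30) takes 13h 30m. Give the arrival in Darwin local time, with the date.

04:25 on May 5

Convert departure to UTC: 13:17 + 1:00 = 14:17 UTC on May 2.
Add 7 hours 5 minutes leg 1 → 21:22 UTC.
Add 1 hour 15 minutes layover in Port Anselm → 22:37 UTC.
Add 9 hours 30 minutes leg 2 → 08:07 UTC (May 3).
Add 7 hours and 4 minutes layover in San Teodoro → 15:11 UTC.
Add 6 hours and 49 minutes leg 3 → 22:00 UTC.
Add 7 hours 25 minutes layover in Oakridge City → 05:25 UTC (May 4).
Add 13 hours 30 minutes leg 4 → 18:55 UTC.
Darwin is UTC+9:30, so local arrival = 18:55 + 9:30 = 04:25 on May 5.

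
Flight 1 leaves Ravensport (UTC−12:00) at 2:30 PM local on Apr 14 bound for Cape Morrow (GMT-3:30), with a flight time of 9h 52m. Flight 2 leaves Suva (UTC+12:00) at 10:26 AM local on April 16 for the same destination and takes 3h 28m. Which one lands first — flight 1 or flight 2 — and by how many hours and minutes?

Flight 1 in UTC: 2:30 PM + 12:00 = 2:30 AM on Apr 15.
+9 hours and 52 minutes → arrive 12:22 PM UTC on Apr 15.
Flight 2 in UTC: 10:26 AM − 12:00 = 10:26 PM on Apr 15.
+3 hours and 28 minutes → arrive 1:54 AM UTC on Apr 16.
Flight 1 lands earlier by 13 hours 32 minutes.

the first, by 13 hours 32 minutes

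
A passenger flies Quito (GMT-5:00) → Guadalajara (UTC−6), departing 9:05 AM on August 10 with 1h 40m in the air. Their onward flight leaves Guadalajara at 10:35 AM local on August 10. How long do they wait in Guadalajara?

50 minutes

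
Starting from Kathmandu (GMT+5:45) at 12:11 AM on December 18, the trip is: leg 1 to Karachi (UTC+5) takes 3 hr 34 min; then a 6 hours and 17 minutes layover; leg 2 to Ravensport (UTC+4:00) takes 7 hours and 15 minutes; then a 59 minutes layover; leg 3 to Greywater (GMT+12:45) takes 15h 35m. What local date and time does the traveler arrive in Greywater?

4:51 PM on December 19

Convert departure to UTC: 12:11 AM − 5:45 = 6:26 PM UTC on Dec 17.
Add 3 hours and 34 minutes leg 1 → 10:00 PM UTC.
Add 6 hours 17 minutes layover in Karachi → 4:17 AM UTC (Dec 18).
Add 7 hours and 15 minutes leg 2 → 11:32 AM UTC.
Add 59 minutes layover in Ravensport → 12:31 PM UTC.
Add 15 hours and 35 minutes leg 3 → 4:06 AM UTC (Dec 19).
Greywater is UTC+12:45, so local arrival = 4:06 AM + 12:45 = 4:51 PM on Dec 19.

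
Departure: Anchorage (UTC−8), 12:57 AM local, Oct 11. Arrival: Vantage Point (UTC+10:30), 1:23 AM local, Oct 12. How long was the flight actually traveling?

5 hours 56 minutes

Vantage Point is 18:30 ahead of Anchorage.
Clock-face elapsed time (ignoring zones) is 24 hours 26 minutes.
Actual elapsed = 24 hours 26 minutes − 18:30 = 5 hours 56 minutes.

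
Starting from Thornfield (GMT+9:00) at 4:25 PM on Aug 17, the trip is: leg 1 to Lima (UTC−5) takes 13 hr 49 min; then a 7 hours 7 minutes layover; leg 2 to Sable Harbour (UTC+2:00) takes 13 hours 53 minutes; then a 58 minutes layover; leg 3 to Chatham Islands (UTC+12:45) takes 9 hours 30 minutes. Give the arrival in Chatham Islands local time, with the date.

Convert departure to UTC: 4:25 PM − 9:00 = 7:25 AM UTC on Aug 17.
Add 13 hours and 49 minutes leg 1 → 9:14 PM UTC.
Add 7 hours and 7 minutes layover in Lima → 4:21 AM UTC (Aug 18).
Add 13 hours 53 minutes leg 2 → 6:14 PM UTC.
Add 58 minutes layover in Sable Harbour → 7:12 PM UTC.
Add 9 hours and 30 minutes leg 3 → 4:42 AM UTC (Aug 19).
Chatham Islands is UTC+12:45, so local arrival = 4:42 AM + 12:45 = 5:27 PM on Aug 19.

5:27 PM on August 19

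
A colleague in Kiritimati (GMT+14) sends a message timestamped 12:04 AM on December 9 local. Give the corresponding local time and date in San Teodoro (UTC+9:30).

7:34 PM on Dec 8

In UTC: 12:04 AM − 14:00 = 10:04 AM on Dec 8.
San Teodoro is UTC+9:30: 10:04 AM + 9:30 = 7:34 PM on Dec 8.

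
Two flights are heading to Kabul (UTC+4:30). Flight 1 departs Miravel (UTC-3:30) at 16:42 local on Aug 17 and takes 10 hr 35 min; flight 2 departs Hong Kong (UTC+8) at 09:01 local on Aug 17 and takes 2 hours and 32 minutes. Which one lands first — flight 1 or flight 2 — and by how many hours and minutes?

Flight 1 in UTC: 16:42 + 3:30 = 20:12 on Aug 17.
+10 hours 35 minutes → arrive 06:47 UTC on Aug 18.
Flight 2 in UTC: 09:01 − 8:00 = 01:01 on Aug 17.
+2 hours and 32 minutes → arrive 03:33 UTC on Aug 17.
Flight 2 lands earlier by 27 hours 14 minutes.

the second, by 27 hours 14 minutes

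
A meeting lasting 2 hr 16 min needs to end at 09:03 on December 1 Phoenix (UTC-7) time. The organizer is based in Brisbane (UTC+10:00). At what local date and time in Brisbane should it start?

Target end time in UTC: 09:03 + 7:00 = 16:03 on Dec 1.
Subtract 2 hours and 16 minutes → start 13:47 UTC on Dec 1.
Brisbane is UTC+10:00: 13:47 + 10:00 = 23:47 on Dec 1.

23:47 on December 1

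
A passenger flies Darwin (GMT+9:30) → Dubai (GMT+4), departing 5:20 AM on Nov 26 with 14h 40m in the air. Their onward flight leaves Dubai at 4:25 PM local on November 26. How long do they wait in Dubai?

1 hour 55 minutes

Convert departure to UTC: 5:20 AM − 9:30 = 7:50 PM UTC on Nov 25.
Add 14 hours 40 minutes flight time → 10:30 AM UTC (Nov 26).
Dubai is UTC+4:00, so local arrival = 10:30 AM + 4:00 = 2:30 PM on Nov 26.
Layover = 4:25 PM − 2:30 PM = 1 hour 55 minutes.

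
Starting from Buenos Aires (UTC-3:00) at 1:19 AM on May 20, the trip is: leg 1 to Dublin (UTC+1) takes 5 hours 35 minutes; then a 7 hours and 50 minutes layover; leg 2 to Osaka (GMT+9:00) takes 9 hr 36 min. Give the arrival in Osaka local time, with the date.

Convert departure to UTC: 1:19 AM + 3:00 = 4:19 AM UTC on May 20.
Add 5 hours and 35 minutes leg 1 → 9:54 AM UTC.
Add 7 hours and 50 minutes layover in Dublin → 5:44 PM UTC.
Add 9 hours and 36 minutes leg 2 → 3:20 AM UTC (May 21).
Osaka is UTC+9:00, so local arrival = 3:20 AM + 9:00 = 12:20 PM on May 21.

12:20 PM on May 21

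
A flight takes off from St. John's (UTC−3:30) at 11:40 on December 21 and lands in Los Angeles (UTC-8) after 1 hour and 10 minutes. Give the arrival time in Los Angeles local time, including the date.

Los Angeles is 4:30 behind St. John's.
After 1 hour and 10 minutes it is 12:50 in St. John's.
Shift by the zone difference: 12:50 − 4:30 = 08:20 on Dec 21 in Los Angeles.

08:20 on December 21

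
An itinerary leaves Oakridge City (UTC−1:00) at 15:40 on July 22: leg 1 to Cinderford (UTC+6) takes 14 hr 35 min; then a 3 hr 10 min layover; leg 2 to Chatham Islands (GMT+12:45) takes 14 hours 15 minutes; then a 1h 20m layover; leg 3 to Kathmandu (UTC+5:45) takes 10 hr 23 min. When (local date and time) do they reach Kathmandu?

Convert departure to UTC: 15:40 + 1:00 = 16:40 UTC on Jul 22.
Add 14 hours and 35 minutes leg 1 → 07:15 UTC (Jul 23).
Add 3 hours 10 minutes layover in Cinderford → 10:25 UTC.
Add 14 hours 15 minutes leg 2 → 00:40 UTC (Jul 24).
Add 1 hour and 20 minutes layover in Chatham Islands → 02:00 UTC.
Add 10 hours and 23 minutes leg 3 → 12:23 UTC.
Kathmandu is UTC+5:45, so local arrival = 12:23 + 5:45 = 18:08 on Jul 24.

18:08 on July 24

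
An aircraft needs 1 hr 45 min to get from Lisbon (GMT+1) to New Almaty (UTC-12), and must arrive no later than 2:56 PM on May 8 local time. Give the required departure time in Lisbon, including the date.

2:11 AM on May 9

Target arrival in UTC: 2:56 PM + 12:00 = 2:56 AM on May 9.
Subtract 1 hour and 45 minutes → departure 1:11 AM UTC on May 9.
Lisbon is UTC+1:00: 1:11 AM + 1:00 = 2:11 AM on May 9.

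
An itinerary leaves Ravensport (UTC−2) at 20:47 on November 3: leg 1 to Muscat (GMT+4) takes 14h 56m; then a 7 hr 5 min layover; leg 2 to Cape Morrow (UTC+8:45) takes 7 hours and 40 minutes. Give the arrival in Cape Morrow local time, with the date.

Convert departure to UTC: 20:47 + 2:00 = 22:47 UTC on Nov 3.
Add 14 hours and 56 minutes leg 1 → 13:43 UTC (Nov 4).
Add 7 hours 5 minutes layover in Muscat → 20:48 UTC.
Add 7 hours 40 minutes leg 2 → 04:28 UTC (Nov 5).
Cape Morrow is UTC+8:45, so local arrival = 04:28 + 8:45 = 13:13 on Nov 5.

13:13 on November 5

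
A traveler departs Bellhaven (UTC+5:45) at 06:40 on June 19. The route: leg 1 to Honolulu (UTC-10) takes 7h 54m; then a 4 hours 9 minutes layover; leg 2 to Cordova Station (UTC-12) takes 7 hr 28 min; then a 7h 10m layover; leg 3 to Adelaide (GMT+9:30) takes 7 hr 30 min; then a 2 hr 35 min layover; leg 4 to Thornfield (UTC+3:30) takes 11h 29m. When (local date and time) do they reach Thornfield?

Convert departure to UTC: 06:40 − 5:45 = 00:55 UTC on Jun 19.
Add 7 hours and 54 minutes leg 1 → 08:49 UTC.
Add 4 hours 9 minutes layover in Honolulu → 12:58 UTC.
Add 7 hours 28 minutes leg 2 → 20:26 UTC.
Add 7 hours 10 minutes layover in Cordova Station → 03:36 UTC (Jun 20).
Add 7 hours and 30 minutes leg 3 → 11:06 UTC.
Add 2 hours 35 minutes layover in Adelaide → 13:41 UTC.
Add 11 hours 29 minutes leg 4 → 01:10 UTC (Jun 21).
Thornfield is UTC+3:30, so local arrival = 01:10 + 3:30 = 04:40 on Jun 21.

04:40 on June 21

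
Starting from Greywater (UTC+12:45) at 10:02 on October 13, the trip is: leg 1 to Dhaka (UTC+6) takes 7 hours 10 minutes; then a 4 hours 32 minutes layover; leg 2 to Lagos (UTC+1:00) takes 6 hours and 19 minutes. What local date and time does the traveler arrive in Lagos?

Convert departure to UTC: 10:02 − 12:45 = 21:17 UTC on Oct 12.
Add 7 hours and 10 minutes leg 1 → 04:27 UTC (Oct 13).
Add 4 hours and 32 minutes layover in Dhaka → 08:59 UTC.
Add 6 hours 19 minutes leg 2 → 15:18 UTC.
Lagos is UTC+1:00, so local arrival = 15:18 + 1:00 = 16:18 on Oct 13.

16:18 on Oct 13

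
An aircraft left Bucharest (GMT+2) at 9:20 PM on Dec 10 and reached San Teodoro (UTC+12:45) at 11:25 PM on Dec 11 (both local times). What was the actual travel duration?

15 hours 20 minutes

Departure in UTC: 9:20 PM − 2:00 = 7:20 PM on Dec 10.
Arrival in UTC: 11:25 PM − 12:45 = 10:40 AM on Dec 11.
Elapsed = 10:40 AM − 7:20 PM (+1 day) = 15 hours 20 minutes.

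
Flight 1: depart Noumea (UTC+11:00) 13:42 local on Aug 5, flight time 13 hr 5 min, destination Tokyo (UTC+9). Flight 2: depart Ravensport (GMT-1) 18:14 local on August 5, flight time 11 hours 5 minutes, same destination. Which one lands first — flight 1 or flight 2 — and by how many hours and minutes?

the first, by 14 hours 32 minutes

Flight 1 in UTC: 13:42 − 11:00 = 02:42 on Aug 5.
+13 hours and 5 minutes → arrive 15:47 UTC on Aug 5.
Flight 2 in UTC: 18:14 + 1:00 = 19:14 on Aug 5.
+11 hours 5 minutes → arrive 06:19 UTC on Aug 6.
Flight 1 lands earlier by 14 hours 32 minutes.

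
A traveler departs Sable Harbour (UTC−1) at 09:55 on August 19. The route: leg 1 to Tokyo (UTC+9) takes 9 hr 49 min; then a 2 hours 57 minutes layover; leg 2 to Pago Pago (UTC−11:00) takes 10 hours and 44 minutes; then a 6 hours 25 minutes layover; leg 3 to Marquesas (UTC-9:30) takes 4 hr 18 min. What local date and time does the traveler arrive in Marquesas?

11:38 on Aug 20

Convert departure to UTC: 09:55 + 1:00 = 10:55 UTC on Aug 19.
Add 9 hours 49 minutes leg 1 → 20:44 UTC.
Add 2 hours and 57 minutes layover in Tokyo → 23:41 UTC.
Add 10 hours and 44 minutes leg 2 → 10:25 UTC (Aug 20).
Add 6 hours 25 minutes layover in Pago Pago → 16:50 UTC.
Add 4 hours and 18 minutes leg 3 → 21:08 UTC.
Marquesas is UTC−9:30, so local arrival = 21:08 − 9:30 = 11:38 on Aug 20.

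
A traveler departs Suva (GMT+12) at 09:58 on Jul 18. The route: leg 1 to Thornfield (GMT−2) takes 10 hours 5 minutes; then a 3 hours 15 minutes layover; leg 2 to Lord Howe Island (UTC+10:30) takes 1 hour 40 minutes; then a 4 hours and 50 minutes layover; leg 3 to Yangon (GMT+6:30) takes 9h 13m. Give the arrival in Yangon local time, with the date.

Convert departure to UTC: 09:58 − 12:00 = 21:58 UTC on Jul 17.
Add 10 hours 5 minutes leg 1 → 08:03 UTC (Jul 18).
Add 3 hours and 15 minutes layover in Thornfield → 11:18 UTC.
Add 1 hour 40 minutes leg 2 → 12:58 UTC.
Add 4 hours 50 minutes layover in Lord Howe Island → 17:48 UTC.
Add 9 hours 13 minutes leg 3 → 03:01 UTC (Jul 19).
Yangon is UTC+6:30, so local arrival = 03:01 + 6:30 = 09:31 on Jul 19.

09:31 on July 19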